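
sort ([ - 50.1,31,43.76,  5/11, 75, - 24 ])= [ - 50.1 , - 24,5/11, 31,43.76,75] 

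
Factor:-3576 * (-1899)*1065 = 2^3*3^4 *5^1*71^1 *149^1*211^1 = 7232227560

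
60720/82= 740  +  20/41 = 740.49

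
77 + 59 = 136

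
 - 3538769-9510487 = -13049256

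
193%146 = 47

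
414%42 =36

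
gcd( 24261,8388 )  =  3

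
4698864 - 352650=4346214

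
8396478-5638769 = 2757709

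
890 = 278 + 612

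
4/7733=4/7733 =0.00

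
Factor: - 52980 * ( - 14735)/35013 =2^2*5^2*7^1*11^( - 1 )*421^1*883^1*1061^( - 1) =260220100/11671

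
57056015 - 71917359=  - 14861344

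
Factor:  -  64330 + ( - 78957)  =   - 143287 = -143287^1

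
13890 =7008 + 6882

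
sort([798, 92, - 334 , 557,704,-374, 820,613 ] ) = [ - 374,-334,92, 557  ,  613, 704,798,820]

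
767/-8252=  - 767/8252 = -0.09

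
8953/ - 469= - 20 + 61/67 = - 19.09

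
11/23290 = 11/23290 =0.00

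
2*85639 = 171278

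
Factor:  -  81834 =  - 2^1*3^1 * 23^1*593^1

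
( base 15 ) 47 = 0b1000011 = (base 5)232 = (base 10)67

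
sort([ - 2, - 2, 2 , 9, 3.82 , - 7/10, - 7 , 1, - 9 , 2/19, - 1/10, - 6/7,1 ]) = [ - 9,-7 , - 2,-2, - 6/7, - 7/10,-1/10, 2/19,1,  1,2,  3.82,9]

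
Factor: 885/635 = 177/127 =3^1*59^1*127^ ( - 1)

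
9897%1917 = 312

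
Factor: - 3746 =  - 2^1*1873^1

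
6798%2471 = 1856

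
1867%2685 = 1867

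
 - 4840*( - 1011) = 4893240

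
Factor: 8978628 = 2^2*3^1  *748219^1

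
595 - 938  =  - 343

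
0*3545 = 0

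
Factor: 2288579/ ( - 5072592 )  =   - 2^( - 4 )*3^( -1 ) * 7^( - 1 )*31^( - 1 ) * 41^1* 487^( - 1)*55819^1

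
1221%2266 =1221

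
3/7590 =1/2530=0.00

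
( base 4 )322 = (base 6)134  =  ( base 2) 111010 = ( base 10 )58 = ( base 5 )213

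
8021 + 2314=10335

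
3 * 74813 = 224439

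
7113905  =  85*83693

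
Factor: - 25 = - 5^2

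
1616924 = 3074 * 526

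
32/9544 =4/1193= 0.00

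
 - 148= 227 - 375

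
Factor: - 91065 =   -  3^1 * 5^1*13^1*467^1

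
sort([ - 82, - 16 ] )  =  [-82,  -  16]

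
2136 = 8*267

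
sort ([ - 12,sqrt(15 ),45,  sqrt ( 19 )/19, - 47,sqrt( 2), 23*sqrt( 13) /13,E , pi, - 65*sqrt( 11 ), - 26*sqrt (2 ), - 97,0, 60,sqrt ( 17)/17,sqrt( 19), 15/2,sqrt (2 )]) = [ - 65*sqrt( 11), - 97, - 47, - 26*sqrt( 2), - 12, 0 , sqrt( 19)/19 , sqrt ( 17)/17, sqrt(2), sqrt( 2),E,pi, sqrt ( 15), sqrt ( 19), 23*sqrt (13)/13,15/2 , 45, 60]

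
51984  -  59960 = -7976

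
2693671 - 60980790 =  - 58287119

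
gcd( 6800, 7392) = 16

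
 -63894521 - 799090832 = - 862985353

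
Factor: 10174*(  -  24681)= -251104494=-2^1 * 3^1 * 19^1 * 433^1 * 5087^1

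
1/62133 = 1/62133 = 0.00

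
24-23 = 1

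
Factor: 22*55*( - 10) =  - 2^2 * 5^2* 11^2 = - 12100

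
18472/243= 18472/243 = 76.02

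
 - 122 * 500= - 61000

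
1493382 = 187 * 7986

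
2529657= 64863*39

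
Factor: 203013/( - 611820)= - 73/220 = - 2^(  -  2)*5^(-1)*11^ (  -  1)*73^1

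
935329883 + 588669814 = 1523999697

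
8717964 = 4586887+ 4131077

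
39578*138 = 5461764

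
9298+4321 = 13619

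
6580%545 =40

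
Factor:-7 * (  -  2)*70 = 2^2*5^1 *7^2  =  980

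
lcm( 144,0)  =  0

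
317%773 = 317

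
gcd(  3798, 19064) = 2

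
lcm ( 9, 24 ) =72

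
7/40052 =7/40052 = 0.00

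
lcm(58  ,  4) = 116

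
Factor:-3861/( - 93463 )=3^3*11^1*13^1 * 93463^( - 1)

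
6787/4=1696  +  3/4= 1696.75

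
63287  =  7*9041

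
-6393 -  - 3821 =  - 2572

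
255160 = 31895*8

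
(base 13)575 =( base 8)1655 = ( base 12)665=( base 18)2g5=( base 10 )941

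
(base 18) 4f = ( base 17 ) 52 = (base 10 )87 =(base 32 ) 2N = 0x57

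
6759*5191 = 35085969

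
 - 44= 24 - 68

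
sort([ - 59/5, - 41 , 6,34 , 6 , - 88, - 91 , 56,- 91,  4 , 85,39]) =[ - 91 ,-91, - 88,-41, - 59/5,4, 6,  6,34 , 39, 56, 85]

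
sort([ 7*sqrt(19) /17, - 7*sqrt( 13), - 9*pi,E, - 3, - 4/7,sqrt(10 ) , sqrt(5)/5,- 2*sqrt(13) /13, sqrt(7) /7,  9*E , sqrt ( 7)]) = [ - 9*pi,-7*sqrt( 13), - 3, - 4/7, - 2*sqrt(13) /13 , sqrt(7 ) /7,sqrt( 5) /5,7*sqrt(19)/17,sqrt(7) , E,  sqrt(10),9* E]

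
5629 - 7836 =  -2207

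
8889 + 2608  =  11497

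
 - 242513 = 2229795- 2472308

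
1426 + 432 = 1858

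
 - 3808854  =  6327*(-602) 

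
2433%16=1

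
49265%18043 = 13179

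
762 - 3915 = -3153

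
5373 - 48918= - 43545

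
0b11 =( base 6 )3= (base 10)3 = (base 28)3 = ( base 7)3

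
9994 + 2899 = 12893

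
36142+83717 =119859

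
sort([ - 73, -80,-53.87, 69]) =[ - 80,- 73,-53.87 , 69]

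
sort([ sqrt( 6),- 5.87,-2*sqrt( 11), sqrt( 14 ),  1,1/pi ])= [ - 2*sqrt(11),-5.87,1/pi, 1, sqrt( 6 ),sqrt(14 )]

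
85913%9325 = 1988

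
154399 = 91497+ 62902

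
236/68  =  3+8/17 = 3.47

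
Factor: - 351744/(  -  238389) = 512/347 = 2^9*347^( - 1)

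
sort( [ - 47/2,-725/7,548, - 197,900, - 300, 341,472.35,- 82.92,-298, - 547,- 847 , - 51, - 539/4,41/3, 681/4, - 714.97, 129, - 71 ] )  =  [ - 847, - 714.97, - 547, - 300,  -  298, - 197, - 539/4, - 725/7, - 82.92, - 71, - 51, - 47/2,41/3, 129, 681/4,341,472.35, 548,  900 ] 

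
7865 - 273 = 7592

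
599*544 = 325856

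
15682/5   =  15682/5=3136.40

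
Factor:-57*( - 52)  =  2^2*3^1*13^1 * 19^1= 2964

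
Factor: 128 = 2^7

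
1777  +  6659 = 8436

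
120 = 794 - 674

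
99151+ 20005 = 119156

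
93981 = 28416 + 65565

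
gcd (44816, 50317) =1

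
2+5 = 7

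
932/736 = 1+49/184 = 1.27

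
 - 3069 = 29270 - 32339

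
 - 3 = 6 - 9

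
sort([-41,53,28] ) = [ - 41,28,53]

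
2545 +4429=6974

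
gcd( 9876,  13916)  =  4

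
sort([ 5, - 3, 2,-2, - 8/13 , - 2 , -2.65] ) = [ - 3  , - 2.65, - 2, - 2, - 8/13, 2,5 ]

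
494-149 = 345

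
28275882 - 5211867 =23064015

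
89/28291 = 89/28291 = 0.00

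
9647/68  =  9647/68=141.87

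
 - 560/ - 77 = 7 + 3/11 = 7.27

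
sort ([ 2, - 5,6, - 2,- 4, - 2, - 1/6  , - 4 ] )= [ - 5, - 4, - 4, - 2, - 2, - 1/6, 2,  6 ] 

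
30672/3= 10224 = 10224.00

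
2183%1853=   330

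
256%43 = 41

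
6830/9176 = 3415/4588 = 0.74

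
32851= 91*361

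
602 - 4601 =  - 3999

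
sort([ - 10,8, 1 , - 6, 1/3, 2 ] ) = [ - 10, - 6,1/3, 1, 2,8 ] 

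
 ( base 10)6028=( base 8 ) 13614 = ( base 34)57a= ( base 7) 23401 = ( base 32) 5SC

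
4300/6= 2150/3 = 716.67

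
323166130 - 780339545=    - 457173415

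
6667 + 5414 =12081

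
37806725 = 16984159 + 20822566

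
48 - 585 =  - 537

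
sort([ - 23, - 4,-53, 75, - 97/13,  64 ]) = [ - 53, - 23,-97/13, - 4, 64,75]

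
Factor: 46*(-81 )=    - 3726=   - 2^1*3^4*23^1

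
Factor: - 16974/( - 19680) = 69/80  =  2^( - 4 )*3^1*5^(-1 )*23^1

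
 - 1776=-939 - 837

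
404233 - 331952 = 72281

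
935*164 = 153340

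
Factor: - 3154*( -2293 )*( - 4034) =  - 2^2*19^1* 83^1*2017^1* 2293^1 =- 29174380148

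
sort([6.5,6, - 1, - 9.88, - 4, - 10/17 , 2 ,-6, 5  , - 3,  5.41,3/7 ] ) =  [ - 9.88, - 6,-4, - 3, - 1, - 10/17, 3/7,2,5,  5.41,6, 6.5]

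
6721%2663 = 1395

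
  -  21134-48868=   -  70002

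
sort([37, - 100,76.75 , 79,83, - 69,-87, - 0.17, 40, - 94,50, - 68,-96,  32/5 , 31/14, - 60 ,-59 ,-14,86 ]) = [ - 100, - 96, - 94, -87, - 69, - 68, - 60, - 59, - 14, - 0.17,31/14, 32/5,37,40,  50, 76.75 , 79,83, 86]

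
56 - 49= 7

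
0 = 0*879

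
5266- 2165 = 3101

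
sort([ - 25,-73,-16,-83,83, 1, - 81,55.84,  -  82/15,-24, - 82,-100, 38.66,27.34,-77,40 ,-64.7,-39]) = [-100, - 83, - 82 , -81,-77,-73,-64.7, - 39, - 25,-24 , -16, - 82/15,1,27.34,38.66,40,55.84,83]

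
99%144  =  99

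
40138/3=40138/3   =  13379.33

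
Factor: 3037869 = 3^2*337541^1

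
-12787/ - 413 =12787/413=30.96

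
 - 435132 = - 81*5372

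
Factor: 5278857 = 3^1 *17^1*89^1 * 1163^1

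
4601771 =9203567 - 4601796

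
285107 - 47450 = 237657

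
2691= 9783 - 7092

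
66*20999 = 1385934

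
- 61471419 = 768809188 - 830280607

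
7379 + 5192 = 12571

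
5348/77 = 764/11 =69.45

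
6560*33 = 216480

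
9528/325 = 29 + 103/325 = 29.32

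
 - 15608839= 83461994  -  99070833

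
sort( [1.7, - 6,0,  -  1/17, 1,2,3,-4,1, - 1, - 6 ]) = [ -6,-6, - 4,- 1,-1/17, 0, 1,1, 1.7,  2,3 ]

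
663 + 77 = 740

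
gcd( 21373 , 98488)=1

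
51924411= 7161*7251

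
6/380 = 3/190 = 0.02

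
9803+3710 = 13513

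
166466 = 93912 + 72554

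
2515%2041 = 474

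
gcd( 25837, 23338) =7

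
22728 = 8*2841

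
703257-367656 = 335601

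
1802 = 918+884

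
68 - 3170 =-3102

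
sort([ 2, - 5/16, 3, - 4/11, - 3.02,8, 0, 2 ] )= [ - 3.02, - 4/11, - 5/16, 0,2 , 2, 3, 8 ]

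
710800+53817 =764617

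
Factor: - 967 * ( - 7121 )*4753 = 32729191271 = 7^2*97^1*967^1  *7121^1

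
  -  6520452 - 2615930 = - 9136382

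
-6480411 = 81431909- 87912320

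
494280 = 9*54920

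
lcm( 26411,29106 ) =1426194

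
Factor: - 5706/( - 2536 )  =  2^ ( - 2 ) *3^2  =  9/4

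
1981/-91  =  -22 + 3/13 = - 21.77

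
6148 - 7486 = - 1338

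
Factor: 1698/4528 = 3/8=   2^(-3 ) * 3^1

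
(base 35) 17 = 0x2a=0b101010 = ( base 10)42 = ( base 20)22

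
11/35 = 11/35 = 0.31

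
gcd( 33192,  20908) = 4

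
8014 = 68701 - 60687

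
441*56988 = 25131708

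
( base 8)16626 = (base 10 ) 7574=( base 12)4472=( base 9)11345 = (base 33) 6VH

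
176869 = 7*25267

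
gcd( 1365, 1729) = 91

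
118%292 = 118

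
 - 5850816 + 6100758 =249942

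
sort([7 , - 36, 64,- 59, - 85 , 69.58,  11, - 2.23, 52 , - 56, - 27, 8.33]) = [- 85, - 59, - 56, - 36, -27, -2.23,7,8.33,11,52 , 64,69.58]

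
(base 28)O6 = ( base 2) 1010100110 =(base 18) 21C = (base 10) 678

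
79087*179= 14156573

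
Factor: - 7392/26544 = -22/79 = - 2^1*11^1*79^( - 1)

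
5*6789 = 33945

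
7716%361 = 135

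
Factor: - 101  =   - 101^1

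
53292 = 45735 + 7557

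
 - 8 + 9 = 1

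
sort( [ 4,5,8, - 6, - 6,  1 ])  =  [ - 6, - 6,1, 4,5, 8 ]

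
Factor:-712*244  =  -173728 = - 2^5*61^1 *89^1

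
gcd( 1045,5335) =55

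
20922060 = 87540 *239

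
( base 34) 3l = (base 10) 123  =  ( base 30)43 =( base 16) 7b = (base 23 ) 58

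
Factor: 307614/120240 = 307/120 = 2^( - 3 )*3^(  -  1 )*5^( - 1 )*307^1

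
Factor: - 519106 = -2^1*7^2 *5297^1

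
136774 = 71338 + 65436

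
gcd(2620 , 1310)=1310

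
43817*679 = 29751743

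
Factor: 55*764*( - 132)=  - 2^4*3^1 *5^1*11^2*191^1 =- 5546640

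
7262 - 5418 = 1844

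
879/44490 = 293/14830=0.02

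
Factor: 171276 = 2^2*3^1*7^1*2039^1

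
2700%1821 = 879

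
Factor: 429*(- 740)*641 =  - 203491860 = -  2^2*3^1*5^1*11^1*13^1 * 37^1* 641^1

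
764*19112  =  14601568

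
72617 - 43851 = 28766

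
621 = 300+321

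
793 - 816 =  - 23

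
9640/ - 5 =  - 1928 + 0/1 = -1928.00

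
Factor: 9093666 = 2^1*3^1*19^1*79769^1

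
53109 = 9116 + 43993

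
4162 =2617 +1545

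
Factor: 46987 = 19^1 * 2473^1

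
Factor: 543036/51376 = 10443/988  =  2^( - 2 )*3^1 * 13^( - 1 )*19^(  -  1)*59^2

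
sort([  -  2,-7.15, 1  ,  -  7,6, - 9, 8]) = [ -9, - 7.15,- 7, - 2,  1,6,8]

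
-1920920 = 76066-1996986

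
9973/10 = 9973/10=997.30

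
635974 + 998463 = 1634437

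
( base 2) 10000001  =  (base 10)129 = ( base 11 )108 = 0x81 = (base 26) 4P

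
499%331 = 168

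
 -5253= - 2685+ - 2568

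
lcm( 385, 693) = 3465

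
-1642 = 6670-8312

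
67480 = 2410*28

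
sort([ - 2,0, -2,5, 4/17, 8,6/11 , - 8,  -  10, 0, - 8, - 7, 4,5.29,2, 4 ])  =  [ -10, - 8, - 8, - 7, - 2, - 2, 0,0, 4/17,6/11 , 2,4, 4, 5,5.29, 8 ] 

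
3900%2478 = 1422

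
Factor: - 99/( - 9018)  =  11/1002 = 2^(  -  1)*3^( - 1)*11^1 * 167^( - 1 ) 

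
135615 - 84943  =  50672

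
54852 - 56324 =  - 1472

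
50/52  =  25/26= 0.96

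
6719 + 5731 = 12450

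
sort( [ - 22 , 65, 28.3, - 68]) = [ - 68,-22,  28.3,65]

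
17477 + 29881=47358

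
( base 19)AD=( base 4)3023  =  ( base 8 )313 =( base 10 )203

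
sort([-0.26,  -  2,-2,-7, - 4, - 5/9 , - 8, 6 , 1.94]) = [-8,- 7,-4, -2, - 2,-5/9, - 0.26,1.94,6]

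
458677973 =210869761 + 247808212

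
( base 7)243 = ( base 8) 201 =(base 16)81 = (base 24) 59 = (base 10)129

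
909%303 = 0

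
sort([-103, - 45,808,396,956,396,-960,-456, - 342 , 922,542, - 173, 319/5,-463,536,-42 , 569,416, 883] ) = [-960 , - 463, - 456,  -  342,-173,-103,- 45, - 42,319/5, 396,396 , 416,536 , 542 , 569,808 , 883 , 922, 956]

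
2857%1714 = 1143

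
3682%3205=477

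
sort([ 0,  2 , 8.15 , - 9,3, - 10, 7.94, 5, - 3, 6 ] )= [ - 10, - 9 , - 3, 0 , 2, 3, 5, 6 , 7.94,8.15 ]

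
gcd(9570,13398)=1914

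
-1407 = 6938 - 8345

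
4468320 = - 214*( - 20880)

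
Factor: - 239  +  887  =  2^3*3^4=648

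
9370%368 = 170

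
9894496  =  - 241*(-41056)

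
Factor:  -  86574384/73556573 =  - 2^4 * 3^2 *13^1*103^1*449^1*73556573^( - 1 ) 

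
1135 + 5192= 6327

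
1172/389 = 3 + 5/389= 3.01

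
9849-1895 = 7954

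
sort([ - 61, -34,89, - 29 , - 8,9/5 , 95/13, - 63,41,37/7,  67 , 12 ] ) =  [ - 63, - 61, - 34,- 29,-8,9/5,  37/7, 95/13,12,41,67, 89 ]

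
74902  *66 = 4943532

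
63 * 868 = 54684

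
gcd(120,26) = 2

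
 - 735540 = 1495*( - 492)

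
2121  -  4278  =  - 2157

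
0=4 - 4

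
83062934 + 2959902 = 86022836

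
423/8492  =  423/8492 = 0.05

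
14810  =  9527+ 5283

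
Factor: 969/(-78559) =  - 3^1*13^( - 1)*17^1*19^1*6043^( - 1 ) 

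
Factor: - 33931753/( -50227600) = 2^(-4 )*5^(  -  2)*113^1*199^( - 1 )*467^1*631^( - 1 )*643^1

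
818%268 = 14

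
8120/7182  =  1 + 67/513 = 1.13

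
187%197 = 187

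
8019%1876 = 515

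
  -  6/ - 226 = 3/113 = 0.03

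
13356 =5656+7700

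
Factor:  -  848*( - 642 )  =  544416 = 2^5*3^1*53^1*107^1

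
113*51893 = 5863909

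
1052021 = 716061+335960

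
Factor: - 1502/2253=  -  2^1*3^( - 1 ) = -2/3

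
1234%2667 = 1234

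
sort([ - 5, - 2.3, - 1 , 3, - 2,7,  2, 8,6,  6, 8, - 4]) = [-5, - 4,-2.3, - 2, - 1 , 2 , 3, 6,  6, 7, 8,8]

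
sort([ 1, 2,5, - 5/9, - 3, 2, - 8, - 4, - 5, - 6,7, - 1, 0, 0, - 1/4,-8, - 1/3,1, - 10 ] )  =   [ - 10, - 8, - 8, - 6, - 5,  -  4, - 3, - 1, - 5/9, - 1/3, - 1/4, 0, 0 , 1, 1,2,2 , 5, 7]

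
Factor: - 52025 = -5^2*2081^1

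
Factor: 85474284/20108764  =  21368571/5027191 =3^1 * 7^1*13^( - 1)*19^( - 1 )*20353^( - 1) * 1017551^1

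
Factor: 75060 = 2^2*3^3*5^1* 139^1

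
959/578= 959/578 = 1.66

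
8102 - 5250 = 2852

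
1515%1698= 1515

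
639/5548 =639/5548 = 0.12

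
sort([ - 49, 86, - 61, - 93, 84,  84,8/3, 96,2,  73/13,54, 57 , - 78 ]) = [ - 93, - 78 , - 61, - 49,2,8/3, 73/13, 54,57, 84, 84, 86, 96] 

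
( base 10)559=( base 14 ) 2BD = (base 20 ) 17J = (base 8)1057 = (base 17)1ff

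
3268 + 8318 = 11586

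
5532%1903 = 1726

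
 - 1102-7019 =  - 8121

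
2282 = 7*326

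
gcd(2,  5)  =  1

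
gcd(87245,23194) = 1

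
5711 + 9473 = 15184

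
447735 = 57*7855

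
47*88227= 4146669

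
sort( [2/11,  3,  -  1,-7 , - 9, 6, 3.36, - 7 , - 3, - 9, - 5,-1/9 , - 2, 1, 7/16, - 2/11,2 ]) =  [-9, - 9, - 7, - 7, - 5 ,  -  3,  -  2,-1,-2/11, - 1/9, 2/11, 7/16, 1, 2,3, 3.36,6] 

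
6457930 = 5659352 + 798578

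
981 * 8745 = 8578845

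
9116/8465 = 9116/8465 = 1.08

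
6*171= 1026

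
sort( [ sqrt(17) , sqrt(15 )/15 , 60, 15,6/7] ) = [ sqrt(15 )/15,6/7,sqrt(17),15,60]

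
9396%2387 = 2235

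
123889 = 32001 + 91888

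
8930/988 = 235/26=9.04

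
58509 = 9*6501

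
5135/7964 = 5135/7964 = 0.64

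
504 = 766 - 262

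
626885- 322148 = 304737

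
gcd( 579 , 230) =1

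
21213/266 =21213/266  =  79.75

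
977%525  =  452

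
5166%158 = 110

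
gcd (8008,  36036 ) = 4004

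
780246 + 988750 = 1768996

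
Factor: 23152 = 2^4*1447^1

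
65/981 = 65/981 = 0.07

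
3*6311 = 18933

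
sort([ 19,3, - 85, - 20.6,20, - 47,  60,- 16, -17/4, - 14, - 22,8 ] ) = [ - 85, - 47,-22, -20.6, - 16, - 14,-17/4,3,8, 19,20 , 60]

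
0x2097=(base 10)8343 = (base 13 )3A4A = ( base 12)49b3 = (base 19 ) 1422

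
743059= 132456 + 610603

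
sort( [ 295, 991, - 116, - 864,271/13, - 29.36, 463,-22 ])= [ - 864, - 116,-29.36,-22, 271/13,295,  463, 991] 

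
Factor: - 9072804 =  - 2^2*3^1*13^1*19^1*3061^1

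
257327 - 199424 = 57903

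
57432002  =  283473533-226041531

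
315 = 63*5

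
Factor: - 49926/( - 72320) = 24963/36160 = 2^(  -  6)*3^1*5^( - 1)*53^1 * 113^( - 1 )*157^1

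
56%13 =4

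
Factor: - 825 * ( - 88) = 72600 = 2^3*3^1*5^2 * 11^2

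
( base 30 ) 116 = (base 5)12221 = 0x3A8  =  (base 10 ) 936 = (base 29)138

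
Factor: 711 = 3^2*79^1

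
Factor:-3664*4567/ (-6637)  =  2^4*229^1 * 4567^1*6637^( - 1) =16733488/6637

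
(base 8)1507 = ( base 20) 21J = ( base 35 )ny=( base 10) 839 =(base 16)347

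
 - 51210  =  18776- 69986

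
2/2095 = 2/2095 = 0.00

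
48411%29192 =19219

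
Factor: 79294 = 2^1 *41^1*967^1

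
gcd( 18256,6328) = 56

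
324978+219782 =544760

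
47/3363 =47/3363 = 0.01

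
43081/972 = 44 + 313/972 = 44.32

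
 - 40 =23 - 63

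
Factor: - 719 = -719^1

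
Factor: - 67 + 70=3^1 = 3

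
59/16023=59/16023 = 0.00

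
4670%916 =90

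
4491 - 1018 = 3473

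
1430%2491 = 1430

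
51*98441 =5020491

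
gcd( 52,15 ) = 1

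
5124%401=312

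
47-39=8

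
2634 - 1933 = 701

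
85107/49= 85107/49= 1736.88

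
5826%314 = 174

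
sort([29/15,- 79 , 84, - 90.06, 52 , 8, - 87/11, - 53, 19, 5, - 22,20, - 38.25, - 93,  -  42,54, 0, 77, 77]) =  [ - 93, - 90.06, - 79,  -  53, - 42, - 38.25, -22, - 87/11,0, 29/15,5, 8, 19 , 20, 52,54,77, 77,84 ] 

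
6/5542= 3/2771=0.00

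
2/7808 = 1/3904 = 0.00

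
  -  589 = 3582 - 4171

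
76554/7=76554/7   =  10936.29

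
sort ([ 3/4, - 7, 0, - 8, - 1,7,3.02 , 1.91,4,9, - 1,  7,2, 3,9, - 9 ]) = [  -  9, - 8, - 7, - 1, - 1,0,3/4,1.91, 2,3,3.02, 4,7, 7,9,9]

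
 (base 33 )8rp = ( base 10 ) 9628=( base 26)e68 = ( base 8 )22634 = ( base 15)2cbd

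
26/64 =13/32= 0.41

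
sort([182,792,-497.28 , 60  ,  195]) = [ - 497.28,60, 182,195, 792 ]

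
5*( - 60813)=  -  304065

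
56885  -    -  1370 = 58255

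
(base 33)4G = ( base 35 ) 48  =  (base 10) 148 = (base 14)a8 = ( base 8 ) 224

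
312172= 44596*7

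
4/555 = 4/555 = 0.01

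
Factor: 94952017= 94952017^1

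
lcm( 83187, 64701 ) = 582309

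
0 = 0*77057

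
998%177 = 113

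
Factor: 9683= 23^1*421^1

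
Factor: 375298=2^1 * 7^1*11^1*2437^1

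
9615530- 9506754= 108776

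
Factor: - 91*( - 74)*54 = 363636  =  2^2 * 3^3* 7^1*13^1*37^1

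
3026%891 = 353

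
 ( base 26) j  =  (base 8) 23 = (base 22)J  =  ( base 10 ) 19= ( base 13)16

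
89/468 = 89/468= 0.19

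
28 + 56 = 84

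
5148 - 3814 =1334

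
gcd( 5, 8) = 1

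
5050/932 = 5 + 195/466 = 5.42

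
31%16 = 15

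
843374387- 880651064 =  - 37276677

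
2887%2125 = 762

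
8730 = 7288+1442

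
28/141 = 28/141 = 0.20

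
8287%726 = 301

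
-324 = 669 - 993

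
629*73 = 45917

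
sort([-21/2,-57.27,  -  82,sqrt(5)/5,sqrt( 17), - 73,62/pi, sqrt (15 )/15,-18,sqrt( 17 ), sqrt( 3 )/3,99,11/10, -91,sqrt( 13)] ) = [ - 91,-82,-73,  -  57.27, - 18, - 21/2,sqrt(15 )/15 , sqrt( 5) /5,sqrt( 3 )/3, 11/10,  sqrt( 13),sqrt(17), sqrt( 17 ),62/pi,99]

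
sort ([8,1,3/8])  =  [ 3/8 , 1, 8 ]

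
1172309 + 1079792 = 2252101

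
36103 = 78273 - 42170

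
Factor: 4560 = 2^4 * 3^1*5^1*19^1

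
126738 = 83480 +43258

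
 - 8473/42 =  - 202 + 11/42=- 201.74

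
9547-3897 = 5650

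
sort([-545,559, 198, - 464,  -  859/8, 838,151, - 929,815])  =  [ - 929, - 545, - 464, - 859/8,151, 198,559, 815, 838 ]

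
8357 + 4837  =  13194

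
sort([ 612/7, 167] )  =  [ 612/7,167] 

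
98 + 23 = 121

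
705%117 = 3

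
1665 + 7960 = 9625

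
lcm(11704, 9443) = 830984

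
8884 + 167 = 9051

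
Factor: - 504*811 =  - 408744=-  2^3*3^2*7^1*811^1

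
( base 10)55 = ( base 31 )1o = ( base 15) 3a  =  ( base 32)1N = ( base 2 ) 110111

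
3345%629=200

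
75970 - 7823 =68147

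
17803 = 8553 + 9250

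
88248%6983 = 4452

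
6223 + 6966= 13189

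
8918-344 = 8574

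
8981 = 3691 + 5290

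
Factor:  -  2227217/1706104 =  - 2^( - 3 ) * 97^1*22961^1*213263^(-1 ) 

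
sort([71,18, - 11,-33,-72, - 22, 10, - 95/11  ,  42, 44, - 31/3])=[ - 72, - 33, - 22, - 11, - 31/3, - 95/11 , 10, 18, 42, 44, 71 ]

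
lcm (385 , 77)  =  385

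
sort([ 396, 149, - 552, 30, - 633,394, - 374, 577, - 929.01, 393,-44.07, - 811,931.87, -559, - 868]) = [-929.01,  -  868, - 811,-633, - 559,-552, - 374, - 44.07, 30,  149 , 393,394,396, 577, 931.87]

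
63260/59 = 1072 + 12/59 = 1072.20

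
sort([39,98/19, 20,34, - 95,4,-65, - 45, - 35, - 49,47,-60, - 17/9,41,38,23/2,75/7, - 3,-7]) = [ - 95, - 65,  -  60,  -  49, -45,-35 , - 7, - 3, - 17/9,4, 98/19,75/7,23/2, 20 , 34,38,39,41,47]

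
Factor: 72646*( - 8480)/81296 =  - 2^2*5^1*7^1*53^1*5081^( - 1 )*5189^1 = -38502380/5081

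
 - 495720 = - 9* 55080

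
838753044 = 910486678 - 71733634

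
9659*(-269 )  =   - 2598271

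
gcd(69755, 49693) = 7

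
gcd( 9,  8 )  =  1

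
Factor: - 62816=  - 2^5 * 13^1*151^1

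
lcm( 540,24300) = 24300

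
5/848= 5/848= 0.01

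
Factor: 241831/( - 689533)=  - 13^( - 1)*59^( - 1)*269^1 = - 269/767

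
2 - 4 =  - 2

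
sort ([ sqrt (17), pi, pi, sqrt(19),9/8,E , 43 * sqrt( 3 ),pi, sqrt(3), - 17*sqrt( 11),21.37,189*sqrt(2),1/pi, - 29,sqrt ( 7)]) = [ - 17 * sqrt(11), - 29,1/pi,9/8,sqrt(3 ), sqrt ( 7),E,pi, pi,pi,sqrt( 17),sqrt(19),21.37,43*sqrt (3 ),189*sqrt( 2)]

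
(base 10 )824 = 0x338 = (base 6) 3452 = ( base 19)257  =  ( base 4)30320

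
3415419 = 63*54213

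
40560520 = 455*89144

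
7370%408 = 26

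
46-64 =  - 18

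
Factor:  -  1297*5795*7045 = - 52951030175 = - 5^2 * 19^1*61^1*1297^1 * 1409^1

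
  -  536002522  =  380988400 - 916990922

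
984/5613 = 328/1871  =  0.18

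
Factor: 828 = 2^2*3^2*23^1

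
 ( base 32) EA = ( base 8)712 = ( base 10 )458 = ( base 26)HG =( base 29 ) FN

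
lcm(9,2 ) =18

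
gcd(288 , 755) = 1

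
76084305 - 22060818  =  54023487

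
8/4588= 2/1147 = 0.00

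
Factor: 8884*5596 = 49714864 = 2^4*1399^1*2221^1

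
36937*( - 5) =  - 184685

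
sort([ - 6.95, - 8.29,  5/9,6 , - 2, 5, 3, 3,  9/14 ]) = [-8.29, - 6.95, - 2,5/9,9/14,3, 3, 5, 6 ]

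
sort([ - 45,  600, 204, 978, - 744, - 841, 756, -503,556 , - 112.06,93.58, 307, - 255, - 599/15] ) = [ - 841, - 744, - 503, - 255, - 112.06, - 45, - 599/15, 93.58 , 204,307, 556, 600,756,978] 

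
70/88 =35/44 = 0.80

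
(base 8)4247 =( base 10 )2215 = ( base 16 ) 8a7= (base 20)5af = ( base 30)2DP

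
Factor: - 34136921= - 7^1 * 13^1 *31^1*12101^1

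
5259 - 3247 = 2012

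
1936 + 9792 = 11728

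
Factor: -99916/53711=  - 2^2  *7^( - 1)*7673^( - 1 ) * 24979^1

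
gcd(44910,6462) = 18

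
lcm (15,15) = 15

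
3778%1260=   1258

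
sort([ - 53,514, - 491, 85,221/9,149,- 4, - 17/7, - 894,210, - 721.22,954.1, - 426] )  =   [-894, - 721.22, - 491,-426, - 53, - 4, - 17/7,221/9, 85, 149, 210,514,954.1]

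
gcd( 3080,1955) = 5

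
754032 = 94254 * 8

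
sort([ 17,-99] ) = [-99,17]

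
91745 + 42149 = 133894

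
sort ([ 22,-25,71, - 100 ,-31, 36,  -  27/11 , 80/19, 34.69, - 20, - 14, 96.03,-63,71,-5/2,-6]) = [- 100,- 63,-31, - 25, - 20, - 14, - 6, - 5/2, - 27/11, 80/19,22,34.69,36,71, 71,96.03]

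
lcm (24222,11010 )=121110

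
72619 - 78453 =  - 5834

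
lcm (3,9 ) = 9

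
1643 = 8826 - 7183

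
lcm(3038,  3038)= 3038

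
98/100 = 49/50 = 0.98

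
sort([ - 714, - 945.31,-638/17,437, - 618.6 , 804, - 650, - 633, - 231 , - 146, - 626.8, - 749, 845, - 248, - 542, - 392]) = [  -  945.31,  -  749, - 714, - 650,-633, - 626.8,  -  618.6, -542,-392, - 248, - 231,-146 , - 638/17, 437, 804,845]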